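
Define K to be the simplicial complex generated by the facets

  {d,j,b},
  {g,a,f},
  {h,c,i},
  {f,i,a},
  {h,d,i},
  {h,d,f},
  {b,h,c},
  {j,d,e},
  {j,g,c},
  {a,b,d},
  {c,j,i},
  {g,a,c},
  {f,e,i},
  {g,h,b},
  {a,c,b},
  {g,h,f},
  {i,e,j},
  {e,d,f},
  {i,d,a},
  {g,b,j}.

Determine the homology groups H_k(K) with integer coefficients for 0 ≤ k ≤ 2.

K has 10 vertices, 30 edges, 20 triangles.
rank ∂_0 = 0, rank ∂_1 = 9 ⇒ b_0 = 10 − 0 − 9 = 1; all invariant factors of ∂_1 are 1 so no torsion. So H_0 ≅ Z.
rank ∂_1 = 9, rank ∂_2 = 20 ⇒ b_1 = 30 − 9 − 20 = 1; ∂_2 has invariant factor(s) [2] giving torsion. So H_1 ≅ Z ⊕ Z/2Z.
rank ∂_2 = 20, rank ∂_3 = 0 ⇒ b_2 = 20 − 20 − 0 = 0. So H_2 ≅ 0.

H_0 = Z,  H_1 = Z ⊕ Z/2Z,  H_2 = 0.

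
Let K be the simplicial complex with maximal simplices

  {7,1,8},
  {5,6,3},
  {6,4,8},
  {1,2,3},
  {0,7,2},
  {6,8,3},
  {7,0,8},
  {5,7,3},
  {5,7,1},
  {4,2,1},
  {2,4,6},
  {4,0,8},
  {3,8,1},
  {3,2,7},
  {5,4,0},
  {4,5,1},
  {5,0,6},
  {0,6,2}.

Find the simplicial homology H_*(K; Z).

H_0 = Z,  H_1 = Z ⊕ Z_2,  H_2 = 0.

Fix the vertex order 0 < 1 < 2 < 3 < 4 < 5 < 6 < 7 < 8 and write every simplex with vertices in increasing order. Then dim K = 2 and the simplices of K are:

  0-simplices (9): [0], [1], [2], [3], [4], [5], [6], [7], [8]
  1-simplices (27): (27 of them)
  2-simplices (18): [0,2,6], [0,2,7], [0,4,5], [0,4,8], [0,5,6], [0,7,8], [1,2,3], [1,2,4], [1,3,8], [1,4,5], [1,5,7], [1,7,8], [2,3,7], [2,4,6], [3,5,6], [3,5,7], [3,6,8], [4,6,8]

Hence C_0 ≅ Z^9, C_1 ≅ Z^27, C_2 ≅ Z^18.

∂_1: C_1 → C_0 is given by ∂[p,q] = [q] − [p]. For instance
  ∂[2,3] = [3] − [2].
The 9×27 boundary matrix has rank 8 and Smith normal form diag(1,1,1,1,1,1,1,1).

The boundary map ∂_2: C_2 → C_1 acts by ∂[p,q,r] = [q,r] − [p,r] + [p,q]. For instance
  ∂[3,5,7] = [5,7] − [3,7] + [3,5],
  ∂[2,4,6] = [4,6] − [2,6] + [2,4].
As a 27×18 matrix over Z this has rank 18, with invariant factors (1,1,1,1,1,1,1,1,1,1,1,1,1,1,1,1,1,2).

Reading off H_k = ker ∂_k / im ∂_{k+1}:

  H_0: rank C_0 − rank ∂_1 = 9 − 8 = 1, and the invariant factors of ∂_1 are all 1, so H_0 ≅ Z.
  H_1: rank ker ∂_1 − rank ∂_2 = (27 − 8) − 18 = 1, and ∂_2 has invariant factor 2 > 1, so H_1 ≅ Z ⊕ Z_2.
  H_2: rank ker ∂_2 − rank ∂_3 = (18 − 18) − 0 = 0, and there is no ∂_3, so H_2 ≅ 0.

As a check, the Euler characteristic is 9 − 27 + 18 = 0, which agrees with 1 − 1 + 0 = 0.
(K is a triangulation of the Klein bottle.)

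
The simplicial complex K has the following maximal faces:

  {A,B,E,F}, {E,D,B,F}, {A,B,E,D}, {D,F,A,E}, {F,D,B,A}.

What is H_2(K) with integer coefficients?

Fix the vertex order A < B < D < E < F and write every simplex with vertices in increasing order. Then dim K = 3 and the simplices of K are:

  0-simplices (5): A, B, D, E, F
  1-simplices (10): AB, AD, AE, AF, BD, BE, BF, DE, DF, EF
  2-simplices (10): ABD, ABE, ABF, ADE, ADF, AEF, BDE, BDF, BEF, DEF
  3-simplices (5): ABDE, ABDF, ABEF, ADEF, BDEF

giving chain groups C_0 ≅ Z^5, C_1 ≅ Z^10, C_2 ≅ Z^10, C_3 ≅ Z^5.

∂_1: C_1 → C_0 is given by ∂[p,q] = [q] − [p]. For instance
  ∂AD = D − A.
This gives a 5×10 integer matrix of rank 4; reducing to Smith normal form yields diagonal entries (1,1,1,1).

The boundary map ∂_2: C_2 → C_1 sends each 2-simplex [p,q,r] to [q,r] − [p,r] + [p,q]. For instance
  ∂DEF = EF − DF + DE,
  ∂ADF = DF − AF + AD.
This gives a 10×10 integer matrix of rank 6; reducing to Smith normal form yields diagonal entries (1,1,1,1,1,1).

Boundary ∂_3: C_3 → C_2 sends each 3-simplex σ to the alternating sum Σ_i (−1)^i (σ with its i-th vertex removed). For instance
  ∂ABDE = BDE − ADE + ABE − ABD,
  ∂ADEF = DEF − AEF + ADF − ADE.
The 10×5 boundary matrix has rank 4 and Smith normal form diag(1,1,1,1).

Now H_k = ker ∂_k / im ∂_{k+1}, so:

  H_2: rank ker ∂_2 − rank ∂_3 = (10 − 6) − 4 = 0, and the invariant factors of ∂_3 are all 1, so H_2 ≅ 0.

H_2 = 0.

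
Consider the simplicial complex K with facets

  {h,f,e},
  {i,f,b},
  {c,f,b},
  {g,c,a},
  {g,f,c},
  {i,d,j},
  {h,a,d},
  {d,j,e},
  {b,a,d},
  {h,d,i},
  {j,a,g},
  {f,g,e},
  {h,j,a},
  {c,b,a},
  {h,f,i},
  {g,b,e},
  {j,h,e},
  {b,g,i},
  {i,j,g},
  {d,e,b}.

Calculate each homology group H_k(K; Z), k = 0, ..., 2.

H_0 ≅ Z,  H_1 ≅ Z ⊕ Z/2,  H_2 = 0.

K has 10 vertices, 30 edges, 20 triangles.
rank ∂_0 = 0, rank ∂_1 = 9 ⇒ b_0 = 10 − 0 − 9 = 1; all invariant factors of ∂_1 are 1 so no torsion. So H_0 ≅ Z.
rank ∂_1 = 9, rank ∂_2 = 20 ⇒ b_1 = 30 − 9 − 20 = 1; ∂_2 has invariant factor(s) [2] giving torsion. So H_1 ≅ Z ⊕ Z/2.
rank ∂_2 = 20, rank ∂_3 = 0 ⇒ b_2 = 20 − 20 − 0 = 0. So H_2 ≅ 0.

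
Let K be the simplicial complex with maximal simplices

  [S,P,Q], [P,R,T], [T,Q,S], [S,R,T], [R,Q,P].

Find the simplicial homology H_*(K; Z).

H_0 ≅ Z,  H_1 ≅ Z,  H_2 = 0.

Fix the vertex order P < Q < R < S < T and write every simplex with vertices in increasing order. Then dim K = 2 and the simplices of K are:

  0-simplices (5): P, Q, R, S, T
  1-simplices (10): PQ, PR, PS, PT, QR, QS, QT, RS, RT, ST
  2-simplices (5): PQR, PQS, PRT, QST, RST

Hence C_0 ≅ Z^5, C_1 ≅ Z^10, C_2 ≅ Z^5.

∂_1: C_1 → C_0 is given by ∂[p,q] = [q] − [p]. For instance
  ∂QR = R − Q.
As a 5×10 matrix over Z this has rank 4, with invariant factors (1,1,1,1).

Boundary ∂_2: C_2 → C_1 maps a triangle to the signed sum of its edges. For instance
  ∂RST = ST − RT + RS,
  ∂QST = ST − QT + QS.
The 10×5 boundary matrix has rank 5 and Smith normal form diag(1,1,1,1,1).

From H_k ≅ ker(∂_k) / im(∂_{k+1}) we obtain:

  H_0: rank C_0 − rank ∂_1 = 5 − 4 = 1, and the invariant factors of ∂_1 are all 1, so H_0 = Z.
  H_1: rank ker ∂_1 − rank ∂_2 = (10 − 4) − 5 = 1, and the invariant factors of ∂_2 are all 1, so H_1 = Z.
  H_2: rank ker ∂_2 − rank ∂_3 = (5 − 5) − 0 = 0, and there is no ∂_3, so H_2 = 0.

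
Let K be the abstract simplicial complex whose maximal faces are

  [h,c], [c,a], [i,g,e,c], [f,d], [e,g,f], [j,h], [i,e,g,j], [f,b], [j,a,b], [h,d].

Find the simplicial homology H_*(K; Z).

We work with the vertex ordering a < b < c < d < e < f < g < h < i < j. The simplices of K, each written with vertices in increasing order, are:

  0-simplices (10): a, b, c, d, e, f, g, h, i, j
  1-simplices (20): ab, ac, aj, bf, bj, ce, cg, ch, ci, df, dh, ef, eg, ei, ej, fg, gi, gj, hj, ij
  2-simplices (9): abj, ceg, cei, cgi, efg, egi, egj, eij, gij
  3-simplices (2): cegi, egij

so the chain groups are C_0 ≅ Z^10, C_1 ≅ Z^20, C_2 ≅ Z^9, C_3 ≅ Z^2.

Boundary ∂_1: C_1 → C_0 maps an edge to its endpoints' difference, ∂[p,q] = q − p. For instance
  ∂ej = j − e.
As a 10×20 matrix over Z this has rank 9, with invariant factors (1,1,1,1,1,1,1,1,1).

Boundary ∂_2: C_2 → C_1 maps a triangle to the signed sum of its edges. For instance
  ∂egi = gi − ei + eg,
  ∂ceg = eg − cg + ce.
This gives a 20×9 integer matrix of rank 7; reducing to Smith normal form yields diagonal entries (1,1,1,1,1,1,1).

The boundary map ∂_3: C_3 → C_2 sends each 3-simplex σ to the alternating sum Σ_i (−1)^i (σ with its i-th vertex removed). For instance
  ∂cegi = egi − cgi + cei − ceg,
  ∂egij = gij − eij + egj − egi.
This gives a 9×2 integer matrix of rank 2; reducing to Smith normal form yields diagonal entries (1,1).

From H_k ≅ ker(∂_k) / im(∂_{k+1}) we obtain:

  H_0: rank C_0 − rank ∂_1 = 10 − 9 = 1, and the invariant factors of ∂_1 are all 1, so H_0 ≅ Z.
  H_1: rank ker ∂_1 − rank ∂_2 = (20 − 9) − 7 = 4, and the invariant factors of ∂_2 are all 1, so H_1 ≅ Z^4.
  H_2: rank ker ∂_2 − rank ∂_3 = (9 − 7) − 2 = 0, and the invariant factors of ∂_3 are all 1, so H_2 ≅ 0.
  H_3: rank ker ∂_3 − rank ∂_4 = (2 − 2) − 0 = 0, and there is no ∂_4, so H_3 ≅ 0.

H_0 = Z,  H_1 = Z^4,  H_2 = 0,  H_3 = 0.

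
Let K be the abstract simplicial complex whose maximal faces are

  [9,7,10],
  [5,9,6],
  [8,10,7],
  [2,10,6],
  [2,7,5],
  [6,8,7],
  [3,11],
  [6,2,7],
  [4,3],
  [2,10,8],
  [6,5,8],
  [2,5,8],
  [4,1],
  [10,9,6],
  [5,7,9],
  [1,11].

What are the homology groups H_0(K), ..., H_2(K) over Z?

H_0 = Z^2,  H_1 = Z ⊕ Z/2Z,  H_2 = 0.

Order the vertices as 1 < 2 < 3 < 4 < 5 < 6 < 7 < 8 < 9 < 10 < 11. Listing each simplex with vertices in this order, K has dimension 2 with simplices:

  0-simplices (11): [1], [2], [3], [4], [5], [6], [7], [8], [9], [10], [11]
  1-simplices (22): [1,4], [1,11], [2,5], [2,6], [2,7], [2,8], [2,10], [3,4], [3,11], [5,6], [5,7], [5,8], [5,9], [6,7], [6,8], [6,9], [6,10], [7,8], [7,9], [7,10], [8,10], [9,10]
  2-simplices (12): [2,5,7], [2,5,8], [2,6,7], [2,6,10], [2,8,10], [5,6,8], [5,6,9], [5,7,9], [6,7,8], [6,9,10], [7,8,10], [7,9,10]

Hence C_0 ≅ Z^11, C_1 ≅ Z^22, C_2 ≅ Z^12.

∂_1: C_1 → C_0 is given by ∂[p,q] = [q] − [p].
The 11×22 boundary matrix has rank 9 and Smith normal form diag(1,1,1,1,1,1,1,1,1).

Boundary ∂_2: C_2 → C_1 maps a triangle to the signed sum of its edges. For instance
  ∂[7,9,10] = [9,10] − [7,10] + [7,9],
  ∂[6,9,10] = [9,10] − [6,10] + [6,9].
This gives a 22×12 integer matrix of rank 12; reducing to Smith normal form yields diagonal entries (1,1,1,1,1,1,1,1,1,1,1,2).

From H_k ≅ ker(∂_k) / im(∂_{k+1}) we obtain:

  H_0: rank C_0 − rank ∂_1 = 11 − 9 = 2, and the invariant factors of ∂_1 are all 1, so H_0 = Z^2.
  H_1: rank ker ∂_1 − rank ∂_2 = (22 − 9) − 12 = 1, and ∂_2 has invariant factor 2 > 1, so H_1 = Z ⊕ Z/2Z.
  H_2: rank ker ∂_2 − rank ∂_3 = (12 − 12) − 0 = 0, and there is no ∂_3, so H_2 = 0.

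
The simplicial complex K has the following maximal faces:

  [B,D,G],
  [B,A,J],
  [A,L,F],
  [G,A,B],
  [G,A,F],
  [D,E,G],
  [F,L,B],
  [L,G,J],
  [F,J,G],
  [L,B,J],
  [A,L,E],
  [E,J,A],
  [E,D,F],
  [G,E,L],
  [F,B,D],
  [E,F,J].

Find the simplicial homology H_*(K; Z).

H_0 = Z,  H_1 = Z^2,  H_2 = Z.

Fix the vertex order A < B < D < E < F < G < J < L and write every simplex with vertices in increasing order. Then dim K = 2 and the simplices of K are:

  0-simplices (8): A, B, D, E, F, G, J, L
  1-simplices (24): AB, AE, AF, AG, AJ, AL, BD, BF, BG, BJ, BL, DE, DF, DG, EF, EG, EJ, EL, FG, FJ, FL, GJ, GL, JL
  2-simplices (16): ABG, ABJ, AEJ, AEL, AFG, AFL, BDF, BDG, BFL, BJL, DEF, DEG, EFJ, EGL, FGJ, GJL

Hence C_0 ≅ Z^8, C_1 ≅ Z^24, C_2 ≅ Z^16.

Boundary ∂_1: C_1 → C_0 is given by ∂[p,q] = [q] − [p]. For instance
  ∂EF = F − E.
The resulting 8×24 matrix has rank 7, and its Smith normal form has invariant factors (1,1,1,1,1,1,1).

Boundary ∂_2: C_2 → C_1 sends each 2-simplex [p,q,r] to [q,r] − [p,r] + [p,q]. For instance
  ∂DEF = EF − DF + DE,
  ∂DEG = EG − DG + DE.
The resulting 24×16 matrix has rank 15, and its Smith normal form has invariant factors (1,1,1,1,1,1,1,1,1,1,1,1,1,1,1).

From H_k ≅ ker(∂_k) / im(∂_{k+1}) we obtain:

  H_0: rank C_0 − rank ∂_1 = 8 − 7 = 1, and the invariant factors of ∂_1 are all 1, so H_0 ≅ Z.
  H_1: rank ker ∂_1 − rank ∂_2 = (24 − 7) − 15 = 2, and the invariant factors of ∂_2 are all 1, so H_1 ≅ Z^2.
  H_2: rank ker ∂_2 − rank ∂_3 = (16 − 15) − 0 = 1, and there is no ∂_3, so H_2 ≅ Z.

(K is a triangulation of the torus T^2.)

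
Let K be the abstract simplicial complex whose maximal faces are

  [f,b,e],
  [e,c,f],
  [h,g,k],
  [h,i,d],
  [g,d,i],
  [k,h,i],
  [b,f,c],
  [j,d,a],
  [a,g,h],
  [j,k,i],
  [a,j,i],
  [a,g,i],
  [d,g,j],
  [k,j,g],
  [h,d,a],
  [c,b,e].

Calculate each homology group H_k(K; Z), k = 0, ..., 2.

H_0 = Z^2,  H_1 = Z_2,  H_2 = Z.

We work with the vertex ordering a < b < c < d < e < f < g < h < i < j < k. The simplices of K, each written with vertices in increasing order, are:

  0-simplices (11): a, b, c, d, e, f, g, h, i, j, k
  1-simplices (24): ad, ag, ah, ai, aj, bc, be, bf, ce, cf, dg, dh, di, dj, ef, gh, gi, gj, gk, hi, hk, ij, ik, jk
  2-simplices (16): adh, adj, agh, agi, aij, bce, bcf, bef, cef, dgi, dgj, dhi, ghk, gjk, hik, ijk

Hence C_0 ≅ Z^11, C_1 ≅ Z^24, C_2 ≅ Z^16.

∂_1: C_1 → C_0 is given by ∂[p,q] = [q] − [p].
The 11×24 boundary matrix has rank 9 and Smith normal form diag(1,1,1,1,1,1,1,1,1).

The boundary map ∂_2: C_2 → C_1 maps a triangle to the signed sum of its edges. For instance
  ∂agi = gi − ai + ag,
  ∂hik = ik − hk + hi.
This gives a 24×16 integer matrix of rank 15; reducing to Smith normal form yields diagonal entries (1,1,1,1,1,1,1,1,1,1,1,1,1,1,2).

Now H_k = ker ∂_k / im ∂_{k+1}, so:

  H_0: rank C_0 − rank ∂_1 = 11 − 9 = 2, and the invariant factors of ∂_1 are all 1, so H_0 = Z^2.
  H_1: rank ker ∂_1 − rank ∂_2 = (24 − 9) − 15 = 0, and ∂_2 has invariant factor 2 > 1, so H_1 = Z_2.
  H_2: rank ker ∂_2 − rank ∂_3 = (16 − 15) − 0 = 1, and there is no ∂_3, so H_2 = Z.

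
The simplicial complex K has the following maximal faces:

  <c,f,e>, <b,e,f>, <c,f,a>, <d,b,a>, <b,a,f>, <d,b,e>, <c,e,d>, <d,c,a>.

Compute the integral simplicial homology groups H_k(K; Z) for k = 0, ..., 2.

Order the vertices as a < b < c < d < e < f. Listing each simplex with vertices in this order, K has dimension 2 with simplices:

  0-simplices (6): a, b, c, d, e, f
  1-simplices (12): ab, ac, ad, af, bd, be, bf, cd, ce, cf, de, ef
  2-simplices (8): abd, abf, acd, acf, bde, bef, cde, cef

giving chain groups C_0 ≅ Z^6, C_1 ≅ Z^12, C_2 ≅ Z^8.

Boundary ∂_1: C_1 → C_0 maps an edge to its endpoints' difference, ∂[p,q] = q − p.
The 6×12 boundary matrix has rank 5 and Smith normal form diag(1,1,1,1,1).

The boundary map ∂_2: C_2 → C_1 maps a triangle to the signed sum of its edges. For instance
  ∂acf = cf − af + ac,
  ∂bef = ef − bf + be.
The 12×8 boundary matrix has rank 7 and Smith normal form diag(1,1,1,1,1,1,1).

Now H_k = ker ∂_k / im ∂_{k+1}, so:

  H_0: rank C_0 − rank ∂_1 = 6 − 5 = 1, and the invariant factors of ∂_1 are all 1, so H_0 = Z.
  H_1: rank ker ∂_1 − rank ∂_2 = (12 − 5) − 7 = 0, and the invariant factors of ∂_2 are all 1, so H_1 = 0.
  H_2: rank ker ∂_2 − rank ∂_3 = (8 − 7) − 0 = 1, and there is no ∂_3, so H_2 = Z.

H_0 ≅ Z,  H_1 = 0,  H_2 ≅ Z.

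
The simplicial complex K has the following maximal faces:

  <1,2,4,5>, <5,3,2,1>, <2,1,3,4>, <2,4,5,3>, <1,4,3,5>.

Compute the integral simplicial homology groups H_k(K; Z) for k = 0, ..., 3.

K has 5 vertices, 10 edges, 10 triangles, 5 3-simplices.
rank ∂_0 = 0, rank ∂_1 = 4 ⇒ b_0 = 5 − 0 − 4 = 1; all invariant factors of ∂_1 are 1 so no torsion. So H_0 ≅ Z.
rank ∂_1 = 4, rank ∂_2 = 6 ⇒ b_1 = 10 − 4 − 6 = 0; all invariant factors of ∂_2 are 1 so no torsion. So H_1 ≅ 0.
rank ∂_2 = 6, rank ∂_3 = 4 ⇒ b_2 = 10 − 6 − 4 = 0; all invariant factors of ∂_3 are 1 so no torsion. So H_2 ≅ 0.
rank ∂_3 = 4, rank ∂_4 = 0 ⇒ b_3 = 5 − 4 − 0 = 1. So H_3 ≅ Z.

H_0 ≅ Z,  H_1 = 0,  H_2 = 0,  H_3 ≅ Z.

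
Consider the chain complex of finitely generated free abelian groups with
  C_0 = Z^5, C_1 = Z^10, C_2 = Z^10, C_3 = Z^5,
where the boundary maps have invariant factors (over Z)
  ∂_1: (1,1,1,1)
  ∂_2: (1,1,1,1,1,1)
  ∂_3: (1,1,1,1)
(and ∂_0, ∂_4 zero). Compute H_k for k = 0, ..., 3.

H_0 ≅ Z,  H_1 = 0,  H_2 = 0,  H_3 ≅ Z.

H_0: b_0 = 5 − 0 − 4 = 1; torsion from ∂_1 factors > 1: none. So H_0 ≅ Z.
H_1: b_1 = 10 − 4 − 6 = 0; torsion from ∂_2 factors > 1: none. So H_1 ≅ 0.
H_2: b_2 = 10 − 6 − 4 = 0; torsion from ∂_3 factors > 1: none. So H_2 ≅ 0.
H_3: b_3 = 5 − 4 − 0 = 1; torsion from ∂_4 factors > 1: none. So H_3 ≅ Z.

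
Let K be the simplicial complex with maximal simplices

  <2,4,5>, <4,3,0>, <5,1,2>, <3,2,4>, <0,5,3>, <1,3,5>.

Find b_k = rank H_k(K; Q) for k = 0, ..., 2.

Fix the vertex order 0 < 1 < 2 < 3 < 4 < 5 and write every simplex with vertices in increasing order. Then dim K = 2 and the simplices of K are:

  0-simplices (6): [0], [1], [2], [3], [4], [5]
  1-simplices (12): [0,3], [0,4], [0,5], [1,2], [1,3], [1,5], [2,3], [2,4], [2,5], [3,4], [3,5], [4,5]
  2-simplices (6): [0,3,4], [0,3,5], [1,2,5], [1,3,5], [2,3,4], [2,4,5]

Hence C_0 ≅ Z^6, C_1 ≅ Z^12, C_2 ≅ Z^6.

∂_1: C_1 → C_0 maps an edge to its endpoints' difference, ∂[p,q] = q − p. For instance
  ∂[1,3] = [3] − [1].
As a 6×12 matrix over Z this has rank 5, with invariant factors (1,1,1,1,1).

Boundary ∂_2: C_2 → C_1 sends each 2-simplex [p,q,r] to [q,r] − [p,r] + [p,q]. For instance
  ∂[2,4,5] = [4,5] − [2,5] + [2,4],
  ∂[1,2,5] = [2,5] − [1,5] + [1,2].
As a 12×6 matrix over Z this has rank 6, with invariant factors (1,1,1,1,1,1).

Computing H_k = (kernel of ∂_k) / (image of ∂_{k+1}):

  H_0: rank C_0 − rank ∂_1 = 6 − 5 = 1, and the invariant factors of ∂_1 are all 1, so H_0 = Z.
  H_1: rank ker ∂_1 − rank ∂_2 = (12 − 5) − 6 = 1, and the invariant factors of ∂_2 are all 1, so H_1 = Z.
  H_2: rank ker ∂_2 − rank ∂_3 = (6 − 6) − 0 = 0, and there is no ∂_3, so H_2 = 0.

(K is a triangulation of the cylinder S^1 x I.)

Hence the Betti numbers are b_0 = 1, b_1 = 1, b_2 = 0.

b_0 = 1, b_1 = 1, b_2 = 0.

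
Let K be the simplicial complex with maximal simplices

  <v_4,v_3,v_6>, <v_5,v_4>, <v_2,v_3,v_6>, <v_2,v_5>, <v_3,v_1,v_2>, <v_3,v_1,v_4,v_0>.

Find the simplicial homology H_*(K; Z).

H_0 ≅ Z,  H_1 ≅ Z,  H_2 = 0,  H_3 = 0.

Order the vertices as v_0 < v_1 < v_2 < v_3 < v_4 < v_5 < v_6. Listing each simplex with vertices in this order, K has dimension 3 with simplices:

  0-simplices (7): [v_0], [v_1], [v_2], [v_3], [v_4], [v_5], [v_6]
  1-simplices (13): [v_0,v_1], [v_0,v_3], [v_0,v_4], [v_1,v_2], [v_1,v_3], [v_1,v_4], [v_2,v_3], [v_2,v_5], [v_2,v_6], [v_3,v_4], [v_3,v_6], [v_4,v_5], [v_4,v_6]
  2-simplices (7): [v_0,v_1,v_3], [v_0,v_1,v_4], [v_0,v_3,v_4], [v_1,v_2,v_3], [v_1,v_3,v_4], [v_2,v_3,v_6], [v_3,v_4,v_6]
  3-simplices (1): [v_0,v_1,v_3,v_4]

giving chain groups C_0 ≅ Z^7, C_1 ≅ Z^13, C_2 ≅ Z^7, C_3 ≅ Z^1.

∂_1: C_1 → C_0 maps an edge to its endpoints' difference, ∂[p,q] = q − p.
The 7×13 boundary matrix has rank 6 and Smith normal form diag(1,1,1,1,1,1).

The boundary map ∂_2: C_2 → C_1 maps a triangle to the signed sum of its edges. For instance
  ∂[v_3,v_4,v_6] = [v_4,v_6] − [v_3,v_6] + [v_3,v_4],
  ∂[v_0,v_1,v_3] = [v_1,v_3] − [v_0,v_3] + [v_0,v_1].
As a 13×7 matrix over Z this has rank 6, with invariant factors (1,1,1,1,1,1).

∂_3: C_3 → C_2 sends each 3-simplex σ to the alternating sum Σ_i (−1)^i (σ with its i-th vertex removed). For instance
  ∂[v_0,v_1,v_3,v_4] = [v_1,v_3,v_4] − [v_0,v_3,v_4] + [v_0,v_1,v_4] − [v_0,v_1,v_3].
The 7×1 boundary matrix has rank 1 and Smith normal form diag(1).

Computing H_k = (kernel of ∂_k) / (image of ∂_{k+1}):

  H_0: rank C_0 − rank ∂_1 = 7 − 6 = 1, and the invariant factors of ∂_1 are all 1, so H_0 = Z.
  H_1: rank ker ∂_1 − rank ∂_2 = (13 − 6) − 6 = 1, and the invariant factors of ∂_2 are all 1, so H_1 = Z.
  H_2: rank ker ∂_2 − rank ∂_3 = (7 − 6) − 1 = 0, and the invariant factors of ∂_3 are all 1, so H_2 = 0.
  H_3: rank ker ∂_3 − rank ∂_4 = (1 − 1) − 0 = 0, and there is no ∂_4, so H_3 = 0.

As a check, the Euler characteristic is 7 − 13 + 7 − 1 = 0, which agrees with 1 − 1 + 0 − 0 = 0.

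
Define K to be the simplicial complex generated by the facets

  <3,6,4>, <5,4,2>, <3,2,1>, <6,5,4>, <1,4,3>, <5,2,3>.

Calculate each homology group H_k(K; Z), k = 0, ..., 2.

H_0 ≅ Z,  H_1 ≅ Z,  H_2 = 0.

We work with the vertex ordering 1 < 2 < 3 < 4 < 5 < 6. The simplices of K, each written with vertices in increasing order, are:

  0-simplices (6): [1], [2], [3], [4], [5], [6]
  1-simplices (12): [1,2], [1,3], [1,4], [2,3], [2,4], [2,5], [3,4], [3,5], [3,6], [4,5], [4,6], [5,6]
  2-simplices (6): [1,2,3], [1,3,4], [2,3,5], [2,4,5], [3,4,6], [4,5,6]

giving chain groups C_0 ≅ Z^6, C_1 ≅ Z^12, C_2 ≅ Z^6.

∂_1: C_1 → C_0 maps an edge to its endpoints' difference, ∂[p,q] = q − p.
This gives a 6×12 integer matrix of rank 5; reducing to Smith normal form yields diagonal entries (1,1,1,1,1).

The boundary map ∂_2: C_2 → C_1 maps a triangle to the signed sum of its edges. For instance
  ∂[4,5,6] = [5,6] − [4,6] + [4,5],
  ∂[3,4,6] = [4,6] − [3,6] + [3,4].
The resulting 12×6 matrix has rank 6, and its Smith normal form has invariant factors (1,1,1,1,1,1).

Reading off H_k = ker ∂_k / im ∂_{k+1}:

  H_0: rank C_0 − rank ∂_1 = 6 − 5 = 1, and the invariant factors of ∂_1 are all 1, so H_0 = Z.
  H_1: rank ker ∂_1 − rank ∂_2 = (12 − 5) − 6 = 1, and the invariant factors of ∂_2 are all 1, so H_1 = Z.
  H_2: rank ker ∂_2 − rank ∂_3 = (6 − 6) − 0 = 0, and there is no ∂_3, so H_2 = 0.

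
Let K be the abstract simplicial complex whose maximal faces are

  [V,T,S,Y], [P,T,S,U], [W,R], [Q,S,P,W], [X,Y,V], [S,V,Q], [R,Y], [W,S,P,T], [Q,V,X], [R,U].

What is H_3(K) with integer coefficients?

H_3 ≅ 0.

Order the vertices as P < Q < R < S < T < U < V < W < X < Y. Listing each simplex with vertices in this order, K has dimension 3 with simplices:

  0-simplices (10): P, Q, R, S, T, U, V, W, X, Y
  1-simplices (24): PQ, PS, PT, PU, PW, QS, QV, QW, QX, RU, RW, RY, ST, SU, SV, SW, SY, TU, TV, TW, TY, VX, VY, XY
  2-simplices (17): PQS, PQW, PST, PSU, PSW, PTU, PTW, QSV, QSW, QVX, STU, STV, STW, STY, SVY, TVY, VXY
  3-simplices (4): PQSW, PSTU, PSTW, STVY

giving chain groups C_0 ≅ Z^10, C_1 ≅ Z^24, C_2 ≅ Z^17, C_3 ≅ Z^4.

∂_1: C_1 → C_0 is given by ∂[p,q] = [q] − [p]. For instance
  ∂QW = W − Q.
As a 10×24 matrix over Z this has rank 9, with invariant factors (1,1,1,1,1,1,1,1,1).

The boundary map ∂_2: C_2 → C_1 maps a triangle to the signed sum of its edges. For instance
  ∂PQW = QW − PW + PQ,
  ∂PST = ST − PT + PS.
The resulting 24×17 matrix has rank 13, and its Smith normal form has invariant factors (1,1,1,1,1,1,1,1,1,1,1,1,1).

∂_3: C_3 → C_2 sends each 3-simplex σ to the alternating sum Σ_i (−1)^i (σ with its i-th vertex removed). For instance
  ∂STVY = TVY − SVY + STY − STV,
  ∂PSTU = STU − PTU + PSU − PST.
This gives a 17×4 integer matrix of rank 4; reducing to Smith normal form yields diagonal entries (1,1,1,1).

Now H_k = ker ∂_k / im ∂_{k+1}, so:

  H_3: rank ker ∂_3 − rank ∂_4 = (4 − 4) − 0 = 0, and there is no ∂_4, so H_3 = 0.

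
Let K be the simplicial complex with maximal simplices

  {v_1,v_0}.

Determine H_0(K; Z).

H_0 = Z.

Take the total order v_0 < v_1 on the vertex set. Then K (dimension 1) consists of the simplices:

  0-simplices (2): [v_0], [v_1]
  1-simplices (1): [v_0,v_1]

so the chain groups are C_0 ≅ Z^2, C_1 ≅ Z^1.

The boundary map ∂_1: C_1 → C_0 maps an edge to its endpoints' difference, ∂[p,q] = q − p.
The resulting 2×1 matrix has rank 1, and its Smith normal form has invariant factors (1).

Reading off H_k = ker ∂_k / im ∂_{k+1}:

  H_0: rank C_0 − rank ∂_1 = 2 − 1 = 1, and the invariant factors of ∂_1 are all 1, so H_0 ≅ Z.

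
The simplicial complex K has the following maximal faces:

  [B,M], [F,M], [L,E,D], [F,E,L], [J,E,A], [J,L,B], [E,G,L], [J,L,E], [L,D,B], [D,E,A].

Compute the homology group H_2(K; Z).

H_2 = 0.

Take the total order A < B < D < E < F < G < J < L < M on the vertex set. Then K (dimension 2) consists of the simplices:

  0-simplices (9): A, B, D, E, F, G, J, L, M
  1-simplices (17): AD, AE, AJ, BD, BJ, BL, BM, DE, DL, EF, EG, EJ, EL, FL, FM, GL, JL
  2-simplices (8): ADE, AEJ, BDL, BJL, DEL, EFL, EGL, EJL

giving chain groups C_0 ≅ Z^9, C_1 ≅ Z^17, C_2 ≅ Z^8.

∂_1: C_1 → C_0 maps an edge to its endpoints' difference, ∂[p,q] = q − p. For instance
  ∂AE = E − A.
The resulting 9×17 matrix has rank 8, and its Smith normal form has invariant factors (1,1,1,1,1,1,1,1).

∂_2: C_2 → C_1 maps a triangle to the signed sum of its edges. For instance
  ∂BDL = DL − BL + BD,
  ∂ADE = DE − AE + AD.
The 17×8 boundary matrix has rank 8 and Smith normal form diag(1,1,1,1,1,1,1,1).

Computing H_k = (kernel of ∂_k) / (image of ∂_{k+1}):

  H_2: rank ker ∂_2 − rank ∂_3 = (8 − 8) − 0 = 0, and there is no ∂_3, so H_2 ≅ 0.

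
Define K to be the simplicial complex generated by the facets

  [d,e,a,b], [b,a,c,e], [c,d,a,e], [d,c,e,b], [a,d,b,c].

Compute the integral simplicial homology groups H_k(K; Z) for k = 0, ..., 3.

H_0 ≅ Z,  H_1 = 0,  H_2 = 0,  H_3 ≅ Z.

Take the total order a < b < c < d < e on the vertex set. Then K (dimension 3) consists of the simplices:

  0-simplices (5): a, b, c, d, e
  1-simplices (10): ab, ac, ad, ae, bc, bd, be, cd, ce, de
  2-simplices (10): abc, abd, abe, acd, ace, ade, bcd, bce, bde, cde
  3-simplices (5): abcd, abce, abde, acde, bcde

Hence C_0 ≅ Z^5, C_1 ≅ Z^10, C_2 ≅ Z^10, C_3 ≅ Z^5.

The boundary map ∂_1: C_1 → C_0 sends each edge [p,q] (with p < q) to q − p. For instance
  ∂de = e − d.
As a 5×10 matrix over Z this has rank 4, with invariant factors (1,1,1,1).

The boundary map ∂_2: C_2 → C_1 maps a triangle to the signed sum of its edges. For instance
  ∂acd = cd − ad + ac,
  ∂ace = ce − ae + ac.
As a 10×10 matrix over Z this has rank 6, with invariant factors (1,1,1,1,1,1).

The boundary map ∂_3: C_3 → C_2 sends each 3-simplex σ to the alternating sum Σ_i (−1)^i (σ with its i-th vertex removed). For instance
  ∂abde = bde − ade + abe − abd,
  ∂abce = bce − ace + abe − abc.
This gives a 10×5 integer matrix of rank 4; reducing to Smith normal form yields diagonal entries (1,1,1,1).

From H_k ≅ ker(∂_k) / im(∂_{k+1}) we obtain:

  H_0: rank C_0 − rank ∂_1 = 5 − 4 = 1, and the invariant factors of ∂_1 are all 1, so H_0 = Z.
  H_1: rank ker ∂_1 − rank ∂_2 = (10 − 4) − 6 = 0, and the invariant factors of ∂_2 are all 1, so H_1 = 0.
  H_2: rank ker ∂_2 − rank ∂_3 = (10 − 6) − 4 = 0, and the invariant factors of ∂_3 are all 1, so H_2 = 0.
  H_3: rank ker ∂_3 − rank ∂_4 = (5 − 4) − 0 = 1, and there is no ∂_4, so H_3 = Z.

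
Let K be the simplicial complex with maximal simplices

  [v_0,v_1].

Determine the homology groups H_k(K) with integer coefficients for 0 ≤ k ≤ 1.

H_0 = Z,  H_1 = 0.

K has 2 vertices, 1 edge.
rank ∂_0 = 0, rank ∂_1 = 1 ⇒ b_0 = 2 − 0 − 1 = 1; all invariant factors of ∂_1 are 1 so no torsion. So H_0 = Z.
rank ∂_1 = 1, rank ∂_2 = 0 ⇒ b_1 = 1 − 1 − 0 = 0. So H_1 = 0.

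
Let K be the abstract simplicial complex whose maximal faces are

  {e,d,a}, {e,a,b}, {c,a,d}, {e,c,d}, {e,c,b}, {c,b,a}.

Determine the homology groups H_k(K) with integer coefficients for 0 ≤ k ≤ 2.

K has 5 vertices, 9 edges, 6 triangles.
rank ∂_0 = 0, rank ∂_1 = 4 ⇒ b_0 = 5 − 0 − 4 = 1; all invariant factors of ∂_1 are 1 so no torsion. So H_0 = Z.
rank ∂_1 = 4, rank ∂_2 = 5 ⇒ b_1 = 9 − 4 − 5 = 0; all invariant factors of ∂_2 are 1 so no torsion. So H_1 = 0.
rank ∂_2 = 5, rank ∂_3 = 0 ⇒ b_2 = 6 − 5 − 0 = 1. So H_2 = Z.

H_0 = Z,  H_1 = 0,  H_2 = Z.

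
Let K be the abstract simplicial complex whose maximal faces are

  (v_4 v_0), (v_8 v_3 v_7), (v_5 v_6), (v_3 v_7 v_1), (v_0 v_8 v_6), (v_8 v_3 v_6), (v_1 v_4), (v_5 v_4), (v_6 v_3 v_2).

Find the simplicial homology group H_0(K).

Order the vertices as v_0 < v_1 < v_2 < v_3 < v_4 < v_5 < v_6 < v_7 < v_8. Listing each simplex with vertices in this order, K has dimension 2 with simplices:

  0-simplices (9): [v_0], [v_1], [v_2], [v_3], [v_4], [v_5], [v_6], [v_7], [v_8]
  1-simplices (15): (15 of them)
  2-simplices (5): [v_0,v_6,v_8], [v_1,v_3,v_7], [v_2,v_3,v_6], [v_3,v_6,v_8], [v_3,v_7,v_8]

giving chain groups C_0 ≅ Z^9, C_1 ≅ Z^15, C_2 ≅ Z^5.

∂_1: C_1 → C_0 sends each edge [p,q] (with p < q) to q − p. For instance
  ∂[v_5,v_6] = [v_6] − [v_5].
This gives a 9×15 integer matrix of rank 8; reducing to Smith normal form yields diagonal entries (1,1,1,1,1,1,1,1).

∂_2: C_2 → C_1 sends each 2-simplex [p,q,r] to [q,r] − [p,r] + [p,q]. For instance
  ∂[v_3,v_6,v_8] = [v_6,v_8] − [v_3,v_8] + [v_3,v_6],
  ∂[v_3,v_7,v_8] = [v_7,v_8] − [v_3,v_8] + [v_3,v_7].
This gives a 15×5 integer matrix of rank 5; reducing to Smith normal form yields diagonal entries (1,1,1,1,1).

Reading off H_k = ker ∂_k / im ∂_{k+1}:

  H_0: rank C_0 − rank ∂_1 = 9 − 8 = 1, and the invariant factors of ∂_1 are all 1, so H_0 ≅ Z.

H_0 ≅ Z.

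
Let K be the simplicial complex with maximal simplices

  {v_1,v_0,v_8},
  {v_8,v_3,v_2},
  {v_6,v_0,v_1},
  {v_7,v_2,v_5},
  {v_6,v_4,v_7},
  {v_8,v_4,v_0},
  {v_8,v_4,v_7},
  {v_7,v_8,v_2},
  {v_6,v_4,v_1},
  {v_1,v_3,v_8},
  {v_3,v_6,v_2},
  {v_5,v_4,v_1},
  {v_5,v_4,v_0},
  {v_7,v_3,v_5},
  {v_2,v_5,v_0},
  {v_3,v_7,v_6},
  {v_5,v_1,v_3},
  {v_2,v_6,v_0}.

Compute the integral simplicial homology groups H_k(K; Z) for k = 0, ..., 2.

K has 9 vertices, 27 edges, 18 triangles.
rank ∂_0 = 0, rank ∂_1 = 8 ⇒ b_0 = 9 − 0 − 8 = 1; all invariant factors of ∂_1 are 1 so no torsion. So H_0 = Z.
rank ∂_1 = 8, rank ∂_2 = 18 ⇒ b_1 = 27 − 8 − 18 = 1; ∂_2 has invariant factor(s) [2] giving torsion. So H_1 = Z ⊕ Z/2Z.
rank ∂_2 = 18, rank ∂_3 = 0 ⇒ b_2 = 18 − 18 − 0 = 0. So H_2 = 0.

H_0 ≅ Z,  H_1 ≅ Z ⊕ Z/2Z,  H_2 = 0.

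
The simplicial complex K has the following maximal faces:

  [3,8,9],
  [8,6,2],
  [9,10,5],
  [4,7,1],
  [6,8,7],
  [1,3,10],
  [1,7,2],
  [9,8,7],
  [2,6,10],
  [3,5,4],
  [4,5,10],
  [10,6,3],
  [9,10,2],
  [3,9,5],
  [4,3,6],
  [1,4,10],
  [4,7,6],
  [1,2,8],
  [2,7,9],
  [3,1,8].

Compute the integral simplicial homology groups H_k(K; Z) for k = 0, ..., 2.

H_0 ≅ Z,  H_1 ≅ Z × Z/2,  H_2 = 0.

We work with the vertex ordering 1 < 2 < 3 < 4 < 5 < 6 < 7 < 8 < 9 < 10. The simplices of K, each written with vertices in increasing order, are:

  0-simplices (10): [1], [2], [3], [4], [5], [6], [7], [8], [9], [10]
  1-simplices (30): (30 of them)
  2-simplices (20): (20 of them)

giving chain groups C_0 ≅ Z^10, C_1 ≅ Z^30, C_2 ≅ Z^20.

Boundary ∂_1: C_1 → C_0 sends each edge [p,q] (with p < q) to q − p.
The 10×30 boundary matrix has rank 9 and Smith normal form diag(1,1,1,1,1,1,1,1,1).

∂_2: C_2 → C_1 sends each 2-simplex [p,q,r] to [q,r] − [p,r] + [p,q]. For instance
  ∂[3,4,5] = [4,5] − [3,5] + [3,4],
  ∂[1,4,7] = [4,7] − [1,7] + [1,4].
This gives a 30×20 integer matrix of rank 20; reducing to Smith normal form yields diagonal entries (1,1,1,1,1,1,1,1,1,1,1,1,1,1,1,1,1,1,1,2).

Reading off H_k = ker ∂_k / im ∂_{k+1}:

  H_0: rank C_0 − rank ∂_1 = 10 − 9 = 1, and the invariant factors of ∂_1 are all 1, so H_0 ≅ Z.
  H_1: rank ker ∂_1 − rank ∂_2 = (30 − 9) − 20 = 1, and ∂_2 has invariant factor 2 > 1, so H_1 ≅ Z × Z/2.
  H_2: rank ker ∂_2 − rank ∂_3 = (20 − 20) − 0 = 0, and there is no ∂_3, so H_2 ≅ 0.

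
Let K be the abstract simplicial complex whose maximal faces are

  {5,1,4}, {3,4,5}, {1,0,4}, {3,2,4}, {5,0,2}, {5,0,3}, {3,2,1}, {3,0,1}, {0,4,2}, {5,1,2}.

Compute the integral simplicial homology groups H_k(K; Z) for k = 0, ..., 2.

We work with the vertex ordering 0 < 1 < 2 < 3 < 4 < 5. The simplices of K, each written with vertices in increasing order, are:

  0-simplices (6): [0], [1], [2], [3], [4], [5]
  1-simplices (15): [0,1], [0,2], [0,3], [0,4], [0,5], [1,2], [1,3], [1,4], [1,5], [2,3], [2,4], [2,5], [3,4], [3,5], [4,5]
  2-simplices (10): [0,1,3], [0,1,4], [0,2,4], [0,2,5], [0,3,5], [1,2,3], [1,2,5], [1,4,5], [2,3,4], [3,4,5]

giving chain groups C_0 ≅ Z^6, C_1 ≅ Z^15, C_2 ≅ Z^10.

∂_1: C_1 → C_0 sends each edge [p,q] (with p < q) to q − p. For instance
  ∂[3,5] = [5] − [3].
This gives a 6×15 integer matrix of rank 5; reducing to Smith normal form yields diagonal entries (1,1,1,1,1).

The boundary map ∂_2: C_2 → C_1 acts by ∂[p,q,r] = [q,r] − [p,r] + [p,q]. For instance
  ∂[1,2,5] = [2,5] − [1,5] + [1,2],
  ∂[0,3,5] = [3,5] − [0,5] + [0,3].
As a 15×10 matrix over Z this has rank 10, with invariant factors (1,1,1,1,1,1,1,1,1,2).

Reading off H_k = ker ∂_k / im ∂_{k+1}:

  H_0: rank C_0 − rank ∂_1 = 6 − 5 = 1, and the invariant factors of ∂_1 are all 1, so H_0 = Z.
  H_1: rank ker ∂_1 − rank ∂_2 = (15 − 5) − 10 = 0, and ∂_2 has invariant factor 2 > 1, so H_1 = Z_2.
  H_2: rank ker ∂_2 − rank ∂_3 = (10 − 10) − 0 = 0, and there is no ∂_3, so H_2 = 0.

H_0 = Z,  H_1 = Z_2,  H_2 = 0.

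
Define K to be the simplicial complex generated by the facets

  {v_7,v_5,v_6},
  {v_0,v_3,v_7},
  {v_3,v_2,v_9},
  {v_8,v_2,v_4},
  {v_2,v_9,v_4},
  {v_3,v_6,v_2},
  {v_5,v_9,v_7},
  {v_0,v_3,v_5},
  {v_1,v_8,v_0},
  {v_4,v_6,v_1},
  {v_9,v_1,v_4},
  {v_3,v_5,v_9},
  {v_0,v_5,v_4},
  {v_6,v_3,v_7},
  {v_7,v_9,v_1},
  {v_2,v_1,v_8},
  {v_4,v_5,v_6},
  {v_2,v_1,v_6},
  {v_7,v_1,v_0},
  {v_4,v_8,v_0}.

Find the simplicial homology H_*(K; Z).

Order the vertices as v_0 < v_1 < v_2 < v_3 < v_4 < v_5 < v_6 < v_7 < v_8 < v_9. Listing each simplex with vertices in this order, K has dimension 2 with simplices:

  0-simplices (10): [v_0], [v_1], [v_2], [v_3], [v_4], [v_5], [v_6], [v_7], [v_8], [v_9]
  1-simplices (30): (30 of them)
  2-simplices (20): (20 of them)

giving chain groups C_0 ≅ Z^10, C_1 ≅ Z^30, C_2 ≅ Z^20.

∂_1: C_1 → C_0 is given by ∂[p,q] = [q] − [p].
The resulting 10×30 matrix has rank 9, and its Smith normal form has invariant factors (1,1,1,1,1,1,1,1,1).

Boundary ∂_2: C_2 → C_1 acts by ∂[p,q,r] = [q,r] − [p,r] + [p,q]. For instance
  ∂[v_0,v_3,v_7] = [v_3,v_7] − [v_0,v_7] + [v_0,v_3],
  ∂[v_0,v_4,v_8] = [v_4,v_8] − [v_0,v_8] + [v_0,v_4].
The resulting 30×20 matrix has rank 20, and its Smith normal form has invariant factors (1,1,1,1,1,1,1,1,1,1,1,1,1,1,1,1,1,1,1,2).

Now H_k = ker ∂_k / im ∂_{k+1}, so:

  H_0: rank C_0 − rank ∂_1 = 10 − 9 = 1, and the invariant factors of ∂_1 are all 1, so H_0 ≅ Z.
  H_1: rank ker ∂_1 − rank ∂_2 = (30 − 9) − 20 = 1, and ∂_2 has invariant factor 2 > 1, so H_1 ≅ Z ⊕ Z/2Z.
  H_2: rank ker ∂_2 − rank ∂_3 = (20 − 20) − 0 = 0, and there is no ∂_3, so H_2 ≅ 0.

As a check, the Euler characteristic is 10 − 30 + 20 = 0, which agrees with 1 − 1 + 0 = 0.

H_0 = Z,  H_1 = Z ⊕ Z/2Z,  H_2 = 0.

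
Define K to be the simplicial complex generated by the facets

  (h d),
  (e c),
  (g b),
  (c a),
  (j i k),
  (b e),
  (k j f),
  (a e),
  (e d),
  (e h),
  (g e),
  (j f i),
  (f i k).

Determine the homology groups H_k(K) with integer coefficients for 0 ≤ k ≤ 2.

Order the vertices as a < b < c < d < e < f < g < h < i < j < k. Listing each simplex with vertices in this order, K has dimension 2 with simplices:

  0-simplices (11): a, b, c, d, e, f, g, h, i, j, k
  1-simplices (15): ac, ae, be, bg, ce, de, dh, eg, eh, fi, fj, fk, ij, ik, jk
  2-simplices (4): fij, fik, fjk, ijk

so the chain groups are C_0 ≅ Z^11, C_1 ≅ Z^15, C_2 ≅ Z^4.

Boundary ∂_1: C_1 → C_0 sends each edge [p,q] (with p < q) to q − p. For instance
  ∂be = e − b.
The 11×15 boundary matrix has rank 9 and Smith normal form diag(1,1,1,1,1,1,1,1,1).

Boundary ∂_2: C_2 → C_1 sends each 2-simplex [p,q,r] to [q,r] − [p,r] + [p,q]. For instance
  ∂fik = ik − fk + fi,
  ∂ijk = jk − ik + ij.
As a 15×4 matrix over Z this has rank 3, with invariant factors (1,1,1).

Computing H_k = (kernel of ∂_k) / (image of ∂_{k+1}):

  H_0: rank C_0 − rank ∂_1 = 11 − 9 = 2, and the invariant factors of ∂_1 are all 1, so H_0 ≅ Z^2.
  H_1: rank ker ∂_1 − rank ∂_2 = (15 − 9) − 3 = 3, and the invariant factors of ∂_2 are all 1, so H_1 ≅ Z^3.
  H_2: rank ker ∂_2 − rank ∂_3 = (4 − 3) − 0 = 1, and there is no ∂_3, so H_2 ≅ Z.

As a check, the Euler characteristic is 11 − 15 + 4 = 0, which agrees with 2 − 3 + 1 = 0.

H_0 ≅ Z^2,  H_1 ≅ Z^3,  H_2 ≅ Z.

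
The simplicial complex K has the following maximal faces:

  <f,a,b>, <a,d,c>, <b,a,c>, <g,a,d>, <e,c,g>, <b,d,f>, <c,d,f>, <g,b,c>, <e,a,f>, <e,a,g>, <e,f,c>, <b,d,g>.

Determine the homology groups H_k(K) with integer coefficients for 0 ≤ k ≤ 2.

H_0 = Z,  H_1 = Z/2,  H_2 = 0.

K has 7 vertices, 18 edges, 12 triangles.
rank ∂_0 = 0, rank ∂_1 = 6 ⇒ b_0 = 7 − 0 − 6 = 1; all invariant factors of ∂_1 are 1 so no torsion. So H_0 = Z.
rank ∂_1 = 6, rank ∂_2 = 12 ⇒ b_1 = 18 − 6 − 12 = 0; ∂_2 has invariant factor(s) [2] giving torsion. So H_1 = Z/2.
rank ∂_2 = 12, rank ∂_3 = 0 ⇒ b_2 = 12 − 12 − 0 = 0. So H_2 = 0.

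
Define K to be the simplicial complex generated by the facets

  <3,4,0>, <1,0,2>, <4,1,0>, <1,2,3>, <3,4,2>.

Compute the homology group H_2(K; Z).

H_2 = 0.

Fix the vertex order 0 < 1 < 2 < 3 < 4 and write every simplex with vertices in increasing order. Then dim K = 2 and the simplices of K are:

  0-simplices (5): [0], [1], [2], [3], [4]
  1-simplices (10): [0,1], [0,2], [0,3], [0,4], [1,2], [1,3], [1,4], [2,3], [2,4], [3,4]
  2-simplices (5): [0,1,2], [0,1,4], [0,3,4], [1,2,3], [2,3,4]

so the chain groups are C_0 ≅ Z^5, C_1 ≅ Z^10, C_2 ≅ Z^5.

The boundary map ∂_1: C_1 → C_0 sends each edge [p,q] (with p < q) to q − p. For instance
  ∂[0,1] = [1] − [0].
This gives a 5×10 integer matrix of rank 4; reducing to Smith normal form yields diagonal entries (1,1,1,1).

Boundary ∂_2: C_2 → C_1 sends each 2-simplex [p,q,r] to [q,r] − [p,r] + [p,q]. For instance
  ∂[0,1,2] = [1,2] − [0,2] + [0,1],
  ∂[0,1,4] = [1,4] − [0,4] + [0,1].
This gives a 10×5 integer matrix of rank 5; reducing to Smith normal form yields diagonal entries (1,1,1,1,1).

Now H_k = ker ∂_k / im ∂_{k+1}, so:

  H_2: rank ker ∂_2 − rank ∂_3 = (5 − 5) − 0 = 0, and there is no ∂_3, so H_2 = 0.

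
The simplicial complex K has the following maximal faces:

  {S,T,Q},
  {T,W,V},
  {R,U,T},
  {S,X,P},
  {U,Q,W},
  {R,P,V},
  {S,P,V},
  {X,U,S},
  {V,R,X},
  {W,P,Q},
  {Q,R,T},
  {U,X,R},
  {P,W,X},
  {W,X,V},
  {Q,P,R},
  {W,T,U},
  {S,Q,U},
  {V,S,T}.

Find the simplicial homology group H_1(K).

We work with the vertex ordering P < Q < R < S < T < U < V < W < X. The simplices of K, each written with vertices in increasing order, are:

  0-simplices (9): P, Q, R, S, T, U, V, W, X
  1-simplices (27): PQ, PR, PS, PV, PW, PX, QR, QS, QT, QU, QW, RT, RU, RV, RX, ST, SU, SV, SX, TU, TV, TW, UW, UX, VW, VX, WX
  2-simplices (18): PQR, PQW, PRV, PSV, PSX, PWX, QRT, QST, QSU, QUW, RTU, RUX, RVX, STV, SUX, TUW, TVW, VWX

Hence C_0 ≅ Z^9, C_1 ≅ Z^27, C_2 ≅ Z^18.

The boundary map ∂_1: C_1 → C_0 is given by ∂[p,q] = [q] − [p]. For instance
  ∂PQ = Q − P.
The resulting 9×27 matrix has rank 8, and its Smith normal form has invariant factors (1,1,1,1,1,1,1,1).

Boundary ∂_2: C_2 → C_1 sends each 2-simplex [p,q,r] to [q,r] − [p,r] + [p,q]. For instance
  ∂QSU = SU − QU + QS,
  ∂TVW = VW − TW + TV.
This gives a 27×18 integer matrix of rank 18; reducing to Smith normal form yields diagonal entries (1,1,1,1,1,1,1,1,1,1,1,1,1,1,1,1,1,2).

From H_k ≅ ker(∂_k) / im(∂_{k+1}) we obtain:

  H_1: rank ker ∂_1 − rank ∂_2 = (27 − 8) − 18 = 1, and ∂_2 has invariant factor 2 > 1, so H_1 ≅ Z ⊕ Z/2.

H_1 = Z ⊕ Z/2.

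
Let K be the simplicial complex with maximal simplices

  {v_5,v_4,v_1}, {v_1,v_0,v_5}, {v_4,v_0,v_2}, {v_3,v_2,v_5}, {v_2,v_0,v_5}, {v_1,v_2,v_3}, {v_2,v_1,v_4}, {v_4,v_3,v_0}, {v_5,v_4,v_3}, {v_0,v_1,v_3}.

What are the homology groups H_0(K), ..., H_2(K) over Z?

H_0 = Z,  H_1 = Z/2,  H_2 = 0.

Order the vertices as v_0 < v_1 < v_2 < v_3 < v_4 < v_5. Listing each simplex with vertices in this order, K has dimension 2 with simplices:

  0-simplices (6): [v_0], [v_1], [v_2], [v_3], [v_4], [v_5]
  1-simplices (15): (15 of them)
  2-simplices (10): [v_0,v_1,v_3], [v_0,v_1,v_5], [v_0,v_2,v_4], [v_0,v_2,v_5], [v_0,v_3,v_4], [v_1,v_2,v_3], [v_1,v_2,v_4], [v_1,v_4,v_5], [v_2,v_3,v_5], [v_3,v_4,v_5]

so the chain groups are C_0 ≅ Z^6, C_1 ≅ Z^15, C_2 ≅ Z^10.

The boundary map ∂_1: C_1 → C_0 maps an edge to its endpoints' difference, ∂[p,q] = q − p. For instance
  ∂[v_4,v_5] = [v_5] − [v_4].
As a 6×15 matrix over Z this has rank 5, with invariant factors (1,1,1,1,1).

The boundary map ∂_2: C_2 → C_1 maps a triangle to the signed sum of its edges. For instance
  ∂[v_2,v_3,v_5] = [v_3,v_5] − [v_2,v_5] + [v_2,v_3],
  ∂[v_1,v_2,v_3] = [v_2,v_3] − [v_1,v_3] + [v_1,v_2].
The 15×10 boundary matrix has rank 10 and Smith normal form diag(1,1,1,1,1,1,1,1,1,2).

Computing H_k = (kernel of ∂_k) / (image of ∂_{k+1}):

  H_0: rank C_0 − rank ∂_1 = 6 − 5 = 1, and the invariant factors of ∂_1 are all 1, so H_0 ≅ Z.
  H_1: rank ker ∂_1 − rank ∂_2 = (15 − 5) − 10 = 0, and ∂_2 has invariant factor 2 > 1, so H_1 ≅ Z/2.
  H_2: rank ker ∂_2 − rank ∂_3 = (10 − 10) − 0 = 0, and there is no ∂_3, so H_2 ≅ 0.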